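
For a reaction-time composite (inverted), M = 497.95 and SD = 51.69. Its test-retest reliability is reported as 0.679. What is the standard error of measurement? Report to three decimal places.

SEM = SD · √(1 − ρ) = 51.69 × √0.321 = 51.69 × 0.5666 = 29.2859

29.286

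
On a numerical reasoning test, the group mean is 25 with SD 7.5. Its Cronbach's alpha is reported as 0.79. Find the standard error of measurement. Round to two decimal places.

3.44

SEM = SD · √(1 − ρ) = 7.5 × √0.21 = 7.5 × 0.4583 = 3.437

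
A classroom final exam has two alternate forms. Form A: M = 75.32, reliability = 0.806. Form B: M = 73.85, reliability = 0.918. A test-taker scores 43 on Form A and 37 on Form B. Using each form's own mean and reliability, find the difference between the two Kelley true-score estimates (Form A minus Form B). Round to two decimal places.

9.25

T̂_A = 0.806(43) + 0.194(75.32) = 49.2701
T̂_B = 0.918(37) + 0.082(73.85) = 40.0217
T̂_A − T̂_B = 9.2484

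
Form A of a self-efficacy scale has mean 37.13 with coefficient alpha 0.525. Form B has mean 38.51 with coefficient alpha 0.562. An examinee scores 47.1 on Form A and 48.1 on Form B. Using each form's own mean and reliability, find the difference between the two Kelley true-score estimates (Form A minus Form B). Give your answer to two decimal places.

-1.54

T̂_A = 0.525(47.1) + 0.475(37.13) = 42.3642
T̂_B = 0.562(48.1) + 0.438(38.51) = 43.8996
T̂_A − T̂_B = -1.5353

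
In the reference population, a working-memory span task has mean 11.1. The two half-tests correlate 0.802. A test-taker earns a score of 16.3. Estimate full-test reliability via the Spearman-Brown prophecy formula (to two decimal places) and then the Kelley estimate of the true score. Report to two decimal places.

Spearman-Brown: ρ = 2r/(1 + r) = 2(0.802)/(1 + 0.802) = 1.6040/1.802 = 0.8901 → 0.89
T̂ = ρX + (1 − ρ)μ
  = 0.89 × 16.3 + 0.11 × 11.1
  = 14.507 + 1.221
  = 15.728
  ≈ 15.73

15.73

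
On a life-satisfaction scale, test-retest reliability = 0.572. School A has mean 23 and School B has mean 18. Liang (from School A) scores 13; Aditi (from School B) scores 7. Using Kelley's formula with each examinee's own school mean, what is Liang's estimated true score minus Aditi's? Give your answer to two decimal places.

T̂_Liang = 0.572(13) + 0.428(23) = 17.2800
T̂_Aditi = 0.572(7) + 0.428(18) = 11.7080
Difference = 17.2800 − 11.7080 = 5.5720

5.57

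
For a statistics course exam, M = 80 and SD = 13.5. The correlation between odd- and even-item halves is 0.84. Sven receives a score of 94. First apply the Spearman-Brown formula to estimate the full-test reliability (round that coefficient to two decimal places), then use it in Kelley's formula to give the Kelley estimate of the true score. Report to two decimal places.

Spearman-Brown: ρ = 2r/(1 + r) = 2(0.84)/(1 + 0.84) = 1.680/1.84 = 0.9130 → 0.91
T̂ = ρX + (1 − ρ)μ
  = 0.91 × 94 + 0.09 × 80
  = 85.54 + 7.20
  = 92.740
  ≈ 92.74

92.74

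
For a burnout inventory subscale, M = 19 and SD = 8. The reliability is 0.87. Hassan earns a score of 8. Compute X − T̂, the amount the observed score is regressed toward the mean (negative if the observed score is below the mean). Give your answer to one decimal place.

Kelley's formula gives T̂ = 0.87·8 + 0.13·19 = 6.96 + 2.47 = 9.430.
X − T̂ = 8 − 9.43 = -1.43 → -1.4

-1.4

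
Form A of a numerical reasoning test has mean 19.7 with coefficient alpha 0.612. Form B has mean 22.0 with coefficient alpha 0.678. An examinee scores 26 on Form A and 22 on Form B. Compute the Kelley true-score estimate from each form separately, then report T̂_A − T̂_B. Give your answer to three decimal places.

1.556

T̂_A = 0.612(26) + 0.388(19.7) = 23.55560
T̂_B = 0.678(22) + 0.322(22.0) = 22.00000
T̂_A − T̂_B = 1.55560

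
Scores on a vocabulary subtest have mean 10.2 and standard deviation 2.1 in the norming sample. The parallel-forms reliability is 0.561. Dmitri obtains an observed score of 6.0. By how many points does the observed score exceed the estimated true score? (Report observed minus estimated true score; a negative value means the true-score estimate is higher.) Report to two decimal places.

-1.84

Kelley's formula gives T̂ = 0.561·6.0 + 0.439·10.2 = 3.3660 + 4.4778 = 7.8438.
X − T̂ = 6.0 − 7.844 = -1.844 → -1.84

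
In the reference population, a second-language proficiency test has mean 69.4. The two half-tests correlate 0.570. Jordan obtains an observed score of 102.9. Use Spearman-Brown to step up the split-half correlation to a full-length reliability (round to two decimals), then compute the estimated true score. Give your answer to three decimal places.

Spearman-Brown: ρ = 2r/(1 + r) = 2(0.570)/(1 + 0.570) = 1.1400/1.570 = 0.7261 → 0.73
T̂ = 0.73(102.9) + 0.27(69.4) = 75.117 + 18.738 = 93.8550 → 93.855

93.855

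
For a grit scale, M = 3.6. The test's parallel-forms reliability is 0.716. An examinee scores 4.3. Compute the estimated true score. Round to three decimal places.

Weight the observed score by reliability and the mean by (1 − reliability): T̂ = 0.716·4.3 + 0.284·3.6 = 3.0788 + 1.0224 = 4.1012.

4.101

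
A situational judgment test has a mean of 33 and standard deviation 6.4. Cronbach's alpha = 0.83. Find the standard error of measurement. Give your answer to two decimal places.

SEM = SD · √(1 − ρ) = 6.4 × √0.17 = 6.4 × 0.4123 = 2.639

2.64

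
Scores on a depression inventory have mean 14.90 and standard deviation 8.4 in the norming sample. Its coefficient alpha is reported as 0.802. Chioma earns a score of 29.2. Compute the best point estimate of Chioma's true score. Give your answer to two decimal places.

26.37

T̂ = 0.802(29.2) + 0.198(14.90) = 23.4184 + 2.95020 = 26.369 → 26.37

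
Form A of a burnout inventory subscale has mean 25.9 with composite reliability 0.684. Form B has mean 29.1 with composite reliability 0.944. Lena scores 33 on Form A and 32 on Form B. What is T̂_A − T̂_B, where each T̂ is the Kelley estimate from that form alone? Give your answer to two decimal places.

-1.08

T̂_A = 0.684(33) + 0.316(25.9) = 30.7564
T̂_B = 0.944(32) + 0.056(29.1) = 31.8376
T̂_A − T̂_B = -1.0812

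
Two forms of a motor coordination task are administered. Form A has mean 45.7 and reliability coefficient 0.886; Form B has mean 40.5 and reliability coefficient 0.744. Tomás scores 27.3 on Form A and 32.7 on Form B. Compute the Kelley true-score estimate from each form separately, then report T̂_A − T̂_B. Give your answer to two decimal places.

T̂_A = 0.886(27.3) + 0.114(45.7) = 29.3976
T̂_B = 0.744(32.7) + 0.256(40.5) = 34.6968
T̂_A − T̂_B = -5.2992

-5.30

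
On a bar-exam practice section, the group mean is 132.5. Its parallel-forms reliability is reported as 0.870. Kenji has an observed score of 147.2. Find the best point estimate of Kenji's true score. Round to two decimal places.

145.29

Kelley's formula gives T̂ = 0.870·147.2 + 0.130·132.5 = 128.0640 + 17.2250 = 145.289.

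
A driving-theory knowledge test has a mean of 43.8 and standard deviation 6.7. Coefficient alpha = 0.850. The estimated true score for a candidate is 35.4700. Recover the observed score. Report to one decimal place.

34.0

T̂ = ρX + (1 − ρ)μ  ⇒  X = (T̂ − (1 − ρ)μ) / ρ
X = (35.4700 − 0.150 × 43.8) / 0.850 = (35.4700 − 6.5700) / 0.850 = 28.9000 / 0.850 = 34.000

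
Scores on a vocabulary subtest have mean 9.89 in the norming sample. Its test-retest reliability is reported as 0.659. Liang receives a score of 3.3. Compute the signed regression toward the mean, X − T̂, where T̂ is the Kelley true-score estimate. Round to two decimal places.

-2.25

T̂ = ρX + (1 − ρ)μ
  = 0.659 × 3.3 + 0.341 × 9.89
  = 2.1747 + 3.37249
  = 5.5472
  ≈ 5.547
X − T̂ = 3.3 − 5.547 = -2.247 → -2.25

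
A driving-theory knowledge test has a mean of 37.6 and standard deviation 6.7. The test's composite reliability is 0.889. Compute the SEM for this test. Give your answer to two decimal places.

2.23

SEM = SD · √(1 − ρ) = 6.7 × √0.111 = 6.7 × 0.3332 = 2.232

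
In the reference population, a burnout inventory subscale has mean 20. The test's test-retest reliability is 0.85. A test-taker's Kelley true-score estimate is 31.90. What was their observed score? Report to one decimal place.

T̂ = ρX + (1 − ρ)μ  ⇒  X = (T̂ − (1 − ρ)μ) / ρ
X = (31.90 − 0.15 × 20) / 0.85 = (31.90 − 3.00) / 0.85 = 28.90 / 0.85 = 34.000

34.0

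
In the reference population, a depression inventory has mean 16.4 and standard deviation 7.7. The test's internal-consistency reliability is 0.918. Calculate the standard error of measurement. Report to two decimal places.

SEM = SD · √(1 − ρ) = 7.7 × √0.082 = 7.7 × 0.2864 = 2.205

2.20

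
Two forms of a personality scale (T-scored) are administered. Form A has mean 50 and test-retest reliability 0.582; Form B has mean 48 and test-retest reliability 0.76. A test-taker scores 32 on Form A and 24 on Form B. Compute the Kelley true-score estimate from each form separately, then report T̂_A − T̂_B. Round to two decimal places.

9.76

T̂_A = 0.582(32) + 0.418(50) = 39.5240
T̂_B = 0.76(24) + 0.24(48) = 29.7600
T̂_A − T̂_B = 9.7640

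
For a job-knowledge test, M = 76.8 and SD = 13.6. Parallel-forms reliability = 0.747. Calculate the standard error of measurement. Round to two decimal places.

6.84

SEM = SD · √(1 − ρ) = 13.6 × √0.253 = 13.6 × 0.5030 = 6.841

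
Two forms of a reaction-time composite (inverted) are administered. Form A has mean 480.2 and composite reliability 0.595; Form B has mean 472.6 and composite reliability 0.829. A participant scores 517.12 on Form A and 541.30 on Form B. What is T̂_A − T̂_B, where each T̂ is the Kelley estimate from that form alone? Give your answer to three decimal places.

T̂_A = 0.595(517.12) + 0.405(480.2) = 502.16740
T̂_B = 0.829(541.30) + 0.171(472.6) = 529.55230
T̂_A − T̂_B = -27.38490

-27.385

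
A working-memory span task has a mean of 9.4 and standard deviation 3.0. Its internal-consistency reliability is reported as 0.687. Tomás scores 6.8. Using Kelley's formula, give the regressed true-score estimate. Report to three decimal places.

7.614

Weight the observed score by reliability and the mean by (1 − reliability): T̂ = 0.687·6.8 + 0.313·9.4 = 4.6716 + 2.9422 = 7.6138.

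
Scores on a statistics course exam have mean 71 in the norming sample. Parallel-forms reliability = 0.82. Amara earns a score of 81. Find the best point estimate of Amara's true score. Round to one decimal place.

Weight the observed score by reliability and the mean by (1 − reliability): T̂ = 0.82·81 + 0.18·71 = 66.42 + 12.78 = 79.20.

79.2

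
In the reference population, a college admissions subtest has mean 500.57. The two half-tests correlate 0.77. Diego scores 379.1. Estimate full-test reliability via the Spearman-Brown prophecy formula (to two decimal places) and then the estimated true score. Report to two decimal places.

Spearman-Brown: ρ = 2r/(1 + r) = 2(0.77)/(1 + 0.77) = 1.540/1.77 = 0.8701 → 0.87
T̂ = ρX + (1 − ρ)μ
  = 0.87 × 379.1 + 0.13 × 500.57
  = 329.817 + 65.0741
  = 394.891
  ≈ 394.89

394.89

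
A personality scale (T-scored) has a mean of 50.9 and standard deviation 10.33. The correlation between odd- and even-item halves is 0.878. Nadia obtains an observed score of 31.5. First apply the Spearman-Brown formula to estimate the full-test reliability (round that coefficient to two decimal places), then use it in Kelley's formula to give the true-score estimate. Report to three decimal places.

Spearman-Brown: ρ = 2r/(1 + r) = 2(0.878)/(1 + 0.878) = 1.7560/1.878 = 0.9350 → 0.94
T̂ = ρX + (1 − ρ)μ
  = 0.94 × 31.5 + 0.06 × 50.9
  = 29.610 + 3.054
  = 32.6640
  ≈ 32.664

32.664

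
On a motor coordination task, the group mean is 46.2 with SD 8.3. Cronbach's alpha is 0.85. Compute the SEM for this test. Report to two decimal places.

3.21

SEM = SD · √(1 − ρ) = 8.3 × √0.15 = 8.3 × 0.3873 = 3.215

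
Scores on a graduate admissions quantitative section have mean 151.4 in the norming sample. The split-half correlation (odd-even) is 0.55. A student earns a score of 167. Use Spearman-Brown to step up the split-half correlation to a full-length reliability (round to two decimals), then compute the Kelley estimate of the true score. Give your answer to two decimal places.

162.48

Spearman-Brown: ρ = 2r/(1 + r) = 2(0.55)/(1 + 0.55) = 1.100/1.55 = 0.7097 → 0.71
Weight the observed score by reliability and the mean by (1 − reliability): T̂ = 0.71·167 + 0.29·151.4 = 118.57 + 43.906 = 162.476.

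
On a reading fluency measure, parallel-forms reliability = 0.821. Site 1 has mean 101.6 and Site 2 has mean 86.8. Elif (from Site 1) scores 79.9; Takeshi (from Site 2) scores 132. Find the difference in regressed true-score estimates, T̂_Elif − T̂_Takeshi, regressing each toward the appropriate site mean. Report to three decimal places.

-40.125

T̂_Elif = 0.821(79.9) + 0.179(101.6) = 83.78430
T̂_Takeshi = 0.821(132) + 0.179(86.8) = 123.90920
Difference = 83.78430 − 123.90920 = -40.12490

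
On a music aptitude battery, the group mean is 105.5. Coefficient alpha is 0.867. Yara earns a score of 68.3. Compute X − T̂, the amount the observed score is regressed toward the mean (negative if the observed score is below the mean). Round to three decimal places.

-4.948

T̂ = 0.867(68.3) + 0.133(105.5) = 59.2161 + 14.0315 = 73.24760 → 73.2476
X − T̂ = 68.3 − 73.2476 = -4.9476 → -4.948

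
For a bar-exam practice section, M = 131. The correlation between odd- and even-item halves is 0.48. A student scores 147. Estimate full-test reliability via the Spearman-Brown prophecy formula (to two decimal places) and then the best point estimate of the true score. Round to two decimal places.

Spearman-Brown: ρ = 2r/(1 + r) = 2(0.48)/(1 + 0.48) = 0.960/1.48 = 0.6486 → 0.65
Regress the observed score toward the mean by the unreliability: T̂ = 0.65·147 + 0.35·131 = 95.55 + 45.85 = 141.400.

141.40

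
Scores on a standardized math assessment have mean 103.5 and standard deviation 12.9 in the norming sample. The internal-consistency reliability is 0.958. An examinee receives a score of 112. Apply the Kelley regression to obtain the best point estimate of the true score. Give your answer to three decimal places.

111.643

T̂ = ρX + (1 − ρ)μ
  = 0.958 × 112 + 0.042 × 103.5
  = 107.296 + 4.3470
  = 111.6430
  ≈ 111.643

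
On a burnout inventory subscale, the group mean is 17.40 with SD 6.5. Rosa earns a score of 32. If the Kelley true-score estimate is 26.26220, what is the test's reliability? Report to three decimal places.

T̂ = ρX + (1 − ρ)μ  ⇒  T̂ − μ = ρ(X − μ)
ρ = (T̂ − μ)/(X − μ) = (26.26220 − 17.40) / (32 − 17.40) = 8.86220 / 14.60 = 0.60700

0.607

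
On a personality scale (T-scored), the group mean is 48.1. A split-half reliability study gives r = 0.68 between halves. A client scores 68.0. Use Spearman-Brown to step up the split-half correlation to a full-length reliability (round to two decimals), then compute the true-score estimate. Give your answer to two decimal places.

64.22

Spearman-Brown: ρ = 2r/(1 + r) = 2(0.68)/(1 + 0.68) = 1.360/1.68 = 0.8095 → 0.81
T̂ = ρX + (1 − ρ)μ
  = 0.81 × 68.0 + 0.19 × 48.1
  = 55.080 + 9.139
  = 64.219
  ≈ 64.22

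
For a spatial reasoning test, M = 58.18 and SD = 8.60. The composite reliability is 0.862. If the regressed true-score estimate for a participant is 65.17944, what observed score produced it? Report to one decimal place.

66.3

T̂ = ρX + (1 − ρ)μ  ⇒  X = (T̂ − (1 − ρ)μ) / ρ
X = (65.17944 − 0.138 × 58.18) / 0.862 = (65.17944 − 8.02884) / 0.862 = 57.15060 / 0.862 = 66.300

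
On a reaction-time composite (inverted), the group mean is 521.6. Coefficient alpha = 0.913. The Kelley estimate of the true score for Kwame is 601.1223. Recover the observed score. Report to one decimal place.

608.7

T̂ = ρX + (1 − ρ)μ  ⇒  X = (T̂ − (1 − ρ)μ) / ρ
X = (601.1223 − 0.087 × 521.6) / 0.913 = (601.1223 − 45.3792) / 0.913 = 555.7431 / 0.913 = 608.700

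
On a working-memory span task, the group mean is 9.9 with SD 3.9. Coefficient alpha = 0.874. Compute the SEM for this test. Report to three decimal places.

SEM = SD · √(1 − ρ) = 3.9 × √0.126 = 3.9 × 0.3550 = 1.3844

1.384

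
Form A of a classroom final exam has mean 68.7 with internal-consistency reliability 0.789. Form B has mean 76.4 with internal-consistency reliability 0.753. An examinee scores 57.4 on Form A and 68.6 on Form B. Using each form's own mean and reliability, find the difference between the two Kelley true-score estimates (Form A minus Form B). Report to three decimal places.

T̂_A = 0.789(57.4) + 0.211(68.7) = 59.78430
T̂_B = 0.753(68.6) + 0.247(76.4) = 70.52660
T̂_A − T̂_B = -10.74230

-10.742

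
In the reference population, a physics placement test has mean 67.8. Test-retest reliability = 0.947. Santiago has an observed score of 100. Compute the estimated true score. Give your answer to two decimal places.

T̂ = ρX + (1 − ρ)μ
  = 0.947 × 100 + 0.053 × 67.8
  = 94.700 + 3.5934
  = 98.293
  ≈ 98.29

98.29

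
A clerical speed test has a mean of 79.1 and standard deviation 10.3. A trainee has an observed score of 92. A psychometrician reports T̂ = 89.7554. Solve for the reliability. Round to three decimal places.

0.826

T̂ = ρX + (1 − ρ)μ  ⇒  T̂ − μ = ρ(X − μ)
ρ = (T̂ − μ)/(X − μ) = (89.7554 − 79.1) / (92 − 79.1) = 10.6554 / 12.9 = 0.82600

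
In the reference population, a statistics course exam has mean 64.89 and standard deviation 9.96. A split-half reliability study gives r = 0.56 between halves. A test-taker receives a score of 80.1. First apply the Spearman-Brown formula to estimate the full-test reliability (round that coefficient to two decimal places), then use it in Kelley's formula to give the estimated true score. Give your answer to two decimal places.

75.84

Spearman-Brown: ρ = 2r/(1 + r) = 2(0.56)/(1 + 0.56) = 1.120/1.56 = 0.7179 → 0.72
Kelley's formula gives T̂ = 0.72·80.1 + 0.28·64.89 = 57.672 + 18.1692 = 75.841.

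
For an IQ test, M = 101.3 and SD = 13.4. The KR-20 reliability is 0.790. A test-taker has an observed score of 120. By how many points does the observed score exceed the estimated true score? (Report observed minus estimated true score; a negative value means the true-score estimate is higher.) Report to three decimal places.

T̂ = 0.790(120) + 0.210(101.3) = 94.800 + 21.2730 = 116.07300 → 116.0730
X − T̂ = 120 − 116.0730 = 3.9270 → 3.927

3.927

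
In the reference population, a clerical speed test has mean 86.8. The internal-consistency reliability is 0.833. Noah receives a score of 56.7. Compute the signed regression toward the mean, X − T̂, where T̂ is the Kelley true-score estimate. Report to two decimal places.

Weight the observed score by reliability and the mean by (1 − reliability): T̂ = 0.833·56.7 + 0.167·86.8 = 47.2311 + 14.4956 = 61.7267.
X − T̂ = 56.7 − 61.727 = -5.027 → -5.03

-5.03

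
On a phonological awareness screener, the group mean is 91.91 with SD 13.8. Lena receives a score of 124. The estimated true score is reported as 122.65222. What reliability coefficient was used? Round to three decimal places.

0.958

T̂ = ρX + (1 − ρ)μ  ⇒  T̂ − μ = ρ(X − μ)
ρ = (T̂ − μ)/(X − μ) = (122.65222 − 91.91) / (124 − 91.91) = 30.74222 / 32.09 = 0.95800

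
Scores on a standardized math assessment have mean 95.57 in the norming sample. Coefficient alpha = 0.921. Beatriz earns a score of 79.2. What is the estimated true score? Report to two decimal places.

T̂ = 0.921(79.2) + 0.079(95.57) = 72.9432 + 7.55003 = 80.493 → 80.49

80.49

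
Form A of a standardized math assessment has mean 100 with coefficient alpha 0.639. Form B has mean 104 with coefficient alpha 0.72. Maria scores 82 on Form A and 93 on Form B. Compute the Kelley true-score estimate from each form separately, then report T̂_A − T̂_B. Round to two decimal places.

-7.58

T̂_A = 0.639(82) + 0.361(100) = 88.4980
T̂_B = 0.72(93) + 0.28(104) = 96.0800
T̂_A − T̂_B = -7.5820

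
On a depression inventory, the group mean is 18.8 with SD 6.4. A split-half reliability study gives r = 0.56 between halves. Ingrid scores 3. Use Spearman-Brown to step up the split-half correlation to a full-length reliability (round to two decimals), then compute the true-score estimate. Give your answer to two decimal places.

7.42

Spearman-Brown: ρ = 2r/(1 + r) = 2(0.56)/(1 + 0.56) = 1.120/1.56 = 0.7179 → 0.72
Weight the observed score by reliability and the mean by (1 − reliability): T̂ = 0.72·3 + 0.28·18.8 = 2.16 + 5.264 = 7.424.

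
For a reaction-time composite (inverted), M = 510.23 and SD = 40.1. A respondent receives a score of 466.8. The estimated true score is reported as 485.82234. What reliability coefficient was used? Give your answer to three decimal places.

0.562

T̂ = ρX + (1 − ρ)μ  ⇒  T̂ − μ = ρ(X − μ)
ρ = (T̂ − μ)/(X − μ) = (485.82234 − 510.23) / (466.8 − 510.23) = -24.40766 / -43.43 = 0.56200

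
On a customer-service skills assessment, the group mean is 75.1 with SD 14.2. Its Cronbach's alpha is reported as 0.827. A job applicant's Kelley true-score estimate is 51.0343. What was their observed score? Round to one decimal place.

T̂ = ρX + (1 − ρ)μ  ⇒  X = (T̂ − (1 − ρ)μ) / ρ
X = (51.0343 − 0.173 × 75.1) / 0.827 = (51.0343 − 12.9923) / 0.827 = 38.0420 / 0.827 = 46.000

46.0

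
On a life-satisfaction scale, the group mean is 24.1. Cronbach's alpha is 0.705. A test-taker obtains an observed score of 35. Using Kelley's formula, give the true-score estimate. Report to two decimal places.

T̂ = 0.705(35) + 0.295(24.1) = 24.675 + 7.1095 = 31.784 → 31.78

31.78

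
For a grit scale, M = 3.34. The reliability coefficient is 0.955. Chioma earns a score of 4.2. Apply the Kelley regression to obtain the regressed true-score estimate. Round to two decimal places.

4.16

T̂ = 0.955(4.2) + 0.045(3.34) = 4.0110 + 0.15030 = 4.161 → 4.16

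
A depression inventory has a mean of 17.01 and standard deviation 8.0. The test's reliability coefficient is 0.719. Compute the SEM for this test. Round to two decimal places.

4.24

SEM = SD · √(1 − ρ) = 8.0 × √0.281 = 8.0 × 0.5301 = 4.241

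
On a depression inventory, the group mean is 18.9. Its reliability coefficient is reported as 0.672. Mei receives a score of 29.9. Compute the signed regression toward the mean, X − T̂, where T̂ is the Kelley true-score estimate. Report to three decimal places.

T̂ = 0.672(29.9) + 0.328(18.9) = 20.0928 + 6.1992 = 26.29200 → 26.2920
X − T̂ = 29.9 − 26.2920 = 3.6080 → 3.608

3.608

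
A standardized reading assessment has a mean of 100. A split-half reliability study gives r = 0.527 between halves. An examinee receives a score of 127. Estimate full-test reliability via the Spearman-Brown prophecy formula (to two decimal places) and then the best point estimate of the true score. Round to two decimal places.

Spearman-Brown: ρ = 2r/(1 + r) = 2(0.527)/(1 + 0.527) = 1.0540/1.527 = 0.6902 → 0.69
Regress the observed score toward the mean by the unreliability: T̂ = 0.69·127 + 0.31·100 = 87.63 + 31.00 = 118.630.

118.63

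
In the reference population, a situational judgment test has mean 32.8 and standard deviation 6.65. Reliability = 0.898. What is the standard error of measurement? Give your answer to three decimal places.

SEM = SD · √(1 − ρ) = 6.65 × √0.102 = 6.65 × 0.3194 = 2.1238

2.124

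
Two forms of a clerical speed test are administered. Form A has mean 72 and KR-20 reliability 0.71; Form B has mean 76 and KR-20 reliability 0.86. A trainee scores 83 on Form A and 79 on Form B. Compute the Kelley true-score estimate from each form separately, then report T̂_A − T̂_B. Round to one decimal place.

1.2

T̂_A = 0.71(83) + 0.29(72) = 79.810
T̂_B = 0.86(79) + 0.14(76) = 78.580
T̂_A − T̂_B = 1.230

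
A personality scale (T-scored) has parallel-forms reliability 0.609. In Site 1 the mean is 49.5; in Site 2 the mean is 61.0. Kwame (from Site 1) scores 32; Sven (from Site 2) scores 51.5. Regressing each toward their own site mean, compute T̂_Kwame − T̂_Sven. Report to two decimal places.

-16.37

T̂_Kwame = 0.609(32) + 0.391(49.5) = 38.8425
T̂_Sven = 0.609(51.5) + 0.391(61.0) = 55.2145
Difference = 38.8425 − 55.2145 = -16.3720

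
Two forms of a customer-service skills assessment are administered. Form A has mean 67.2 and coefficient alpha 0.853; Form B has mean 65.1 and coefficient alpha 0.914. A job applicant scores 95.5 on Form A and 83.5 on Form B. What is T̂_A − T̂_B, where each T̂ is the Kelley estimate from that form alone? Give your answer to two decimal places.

T̂_A = 0.853(95.5) + 0.147(67.2) = 91.3399
T̂_B = 0.914(83.5) + 0.086(65.1) = 81.9176
T̂_A − T̂_B = 9.4223

9.42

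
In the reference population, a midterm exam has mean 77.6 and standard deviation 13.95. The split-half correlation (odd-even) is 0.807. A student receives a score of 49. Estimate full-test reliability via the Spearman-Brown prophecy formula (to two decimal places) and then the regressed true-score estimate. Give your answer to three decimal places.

Spearman-Brown: ρ = 2r/(1 + r) = 2(0.807)/(1 + 0.807) = 1.6140/1.807 = 0.8932 → 0.89
T̂ = ρX + (1 − ρ)μ
  = 0.89 × 49 + 0.11 × 77.6
  = 43.61 + 8.536
  = 52.1460
  ≈ 52.146

52.146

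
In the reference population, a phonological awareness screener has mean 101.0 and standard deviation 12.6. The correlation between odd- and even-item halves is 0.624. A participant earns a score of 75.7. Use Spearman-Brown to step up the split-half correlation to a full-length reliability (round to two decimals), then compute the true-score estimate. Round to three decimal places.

Spearman-Brown: ρ = 2r/(1 + r) = 2(0.624)/(1 + 0.624) = 1.2480/1.624 = 0.7685 → 0.77
T̂ = ρX + (1 − ρ)μ
  = 0.77 × 75.7 + 0.23 × 101.0
  = 58.289 + 23.230
  = 81.5190
  ≈ 81.519

81.519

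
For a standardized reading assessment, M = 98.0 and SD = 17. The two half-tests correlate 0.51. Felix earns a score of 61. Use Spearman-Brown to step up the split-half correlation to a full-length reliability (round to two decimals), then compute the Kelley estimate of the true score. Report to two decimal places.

Spearman-Brown: ρ = 2r/(1 + r) = 2(0.51)/(1 + 0.51) = 1.020/1.51 = 0.6755 → 0.68
Regress the observed score toward the mean by the unreliability: T̂ = 0.68·61 + 0.32·98.0 = 41.48 + 31.360 = 72.840.

72.84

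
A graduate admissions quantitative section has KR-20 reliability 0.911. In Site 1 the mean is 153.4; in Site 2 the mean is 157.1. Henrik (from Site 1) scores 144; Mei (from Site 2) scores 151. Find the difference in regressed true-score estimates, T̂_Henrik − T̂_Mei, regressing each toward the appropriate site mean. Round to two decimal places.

T̂_Henrik = 0.911(144) + 0.089(153.4) = 144.8366
T̂_Mei = 0.911(151) + 0.089(157.1) = 151.5429
Difference = 144.8366 − 151.5429 = -6.7063

-6.71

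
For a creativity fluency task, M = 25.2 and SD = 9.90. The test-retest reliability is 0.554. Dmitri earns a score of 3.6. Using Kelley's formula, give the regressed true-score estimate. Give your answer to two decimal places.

T̂ = ρX + (1 − ρ)μ
  = 0.554 × 3.6 + 0.446 × 25.2
  = 1.9944 + 11.2392
  = 13.234
  ≈ 13.23

13.23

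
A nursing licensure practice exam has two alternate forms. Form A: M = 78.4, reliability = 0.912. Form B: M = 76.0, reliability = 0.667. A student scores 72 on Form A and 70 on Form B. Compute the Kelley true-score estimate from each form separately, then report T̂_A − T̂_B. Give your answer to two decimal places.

0.57

T̂_A = 0.912(72) + 0.088(78.4) = 72.5632
T̂_B = 0.667(70) + 0.333(76.0) = 71.9980
T̂_A − T̂_B = 0.5652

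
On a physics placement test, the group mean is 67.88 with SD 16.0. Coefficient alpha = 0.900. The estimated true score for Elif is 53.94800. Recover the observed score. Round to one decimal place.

52.4

T̂ = ρX + (1 − ρ)μ  ⇒  X = (T̂ − (1 − ρ)μ) / ρ
X = (53.94800 − 0.100 × 67.88) / 0.900 = (53.94800 − 6.78800) / 0.900 = 47.16000 / 0.900 = 52.400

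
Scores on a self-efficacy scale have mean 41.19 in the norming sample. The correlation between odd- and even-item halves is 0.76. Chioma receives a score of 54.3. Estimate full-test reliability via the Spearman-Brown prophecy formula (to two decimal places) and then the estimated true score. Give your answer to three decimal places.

52.465

Spearman-Brown: ρ = 2r/(1 + r) = 2(0.76)/(1 + 0.76) = 1.520/1.76 = 0.8636 → 0.86
T̂ = 0.86(54.3) + 0.14(41.19) = 46.698 + 5.7666 = 52.4646 → 52.465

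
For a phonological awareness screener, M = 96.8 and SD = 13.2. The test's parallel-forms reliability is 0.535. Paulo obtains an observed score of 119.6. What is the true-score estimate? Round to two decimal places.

109.00

T̂ = 0.535(119.6) + 0.465(96.8) = 63.9860 + 45.0120 = 108.998 → 109.00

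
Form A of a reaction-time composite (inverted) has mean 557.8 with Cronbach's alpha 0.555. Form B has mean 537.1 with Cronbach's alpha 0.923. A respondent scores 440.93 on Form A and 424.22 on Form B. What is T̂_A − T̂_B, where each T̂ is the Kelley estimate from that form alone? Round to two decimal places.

T̂_A = 0.555(440.93) + 0.445(557.8) = 492.9371
T̂_B = 0.923(424.22) + 0.077(537.1) = 432.9118
T̂_A − T̂_B = 60.0254

60.03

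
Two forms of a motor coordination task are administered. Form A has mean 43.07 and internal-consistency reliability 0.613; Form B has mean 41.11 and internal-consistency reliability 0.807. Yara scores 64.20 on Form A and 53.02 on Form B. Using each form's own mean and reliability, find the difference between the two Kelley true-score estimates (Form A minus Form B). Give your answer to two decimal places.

5.30

T̂_A = 0.613(64.20) + 0.387(43.07) = 56.0227
T̂_B = 0.807(53.02) + 0.193(41.11) = 50.7214
T̂_A − T̂_B = 5.3013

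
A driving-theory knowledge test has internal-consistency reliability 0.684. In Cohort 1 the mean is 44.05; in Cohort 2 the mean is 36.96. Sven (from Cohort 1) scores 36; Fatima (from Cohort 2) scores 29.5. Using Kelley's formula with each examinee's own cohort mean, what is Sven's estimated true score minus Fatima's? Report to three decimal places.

6.686

T̂_Sven = 0.684(36) + 0.316(44.05) = 38.54380
T̂_Fatima = 0.684(29.5) + 0.316(36.96) = 31.85736
Difference = 38.54380 − 31.85736 = 6.68644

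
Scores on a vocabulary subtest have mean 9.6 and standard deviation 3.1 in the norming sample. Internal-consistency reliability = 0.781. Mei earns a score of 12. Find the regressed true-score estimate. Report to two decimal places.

11.47

Weight the observed score by reliability and the mean by (1 − reliability): T̂ = 0.781·12 + 0.219·9.6 = 9.372 + 2.1024 = 11.474.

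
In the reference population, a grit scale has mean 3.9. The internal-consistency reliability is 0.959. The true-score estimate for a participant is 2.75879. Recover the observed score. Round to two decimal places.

2.71

T̂ = ρX + (1 − ρ)μ  ⇒  X = (T̂ − (1 − ρ)μ) / ρ
X = (2.75879 − 0.041 × 3.9) / 0.959 = (2.75879 − 0.1599) / 0.959 = 2.59889 / 0.959 = 2.7100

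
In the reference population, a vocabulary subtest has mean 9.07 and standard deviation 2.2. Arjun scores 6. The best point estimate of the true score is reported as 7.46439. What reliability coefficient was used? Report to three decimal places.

0.523

T̂ = ρX + (1 − ρ)μ  ⇒  T̂ − μ = ρ(X − μ)
ρ = (T̂ − μ)/(X − μ) = (7.46439 − 9.07) / (6 − 9.07) = -1.60561 / -3.07 = 0.52300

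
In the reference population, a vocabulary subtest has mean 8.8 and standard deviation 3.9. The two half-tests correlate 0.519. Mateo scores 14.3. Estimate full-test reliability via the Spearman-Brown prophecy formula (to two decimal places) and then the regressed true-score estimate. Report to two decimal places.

Spearman-Brown: ρ = 2r/(1 + r) = 2(0.519)/(1 + 0.519) = 1.0380/1.519 = 0.6833 → 0.68
Kelley's formula gives T̂ = 0.68·14.3 + 0.32·8.8 = 9.724 + 2.816 = 12.540.

12.54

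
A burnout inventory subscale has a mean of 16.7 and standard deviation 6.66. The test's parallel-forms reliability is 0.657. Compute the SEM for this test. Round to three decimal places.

SEM = SD · √(1 − ρ) = 6.66 × √0.343 = 6.66 × 0.5857 = 3.9005

3.901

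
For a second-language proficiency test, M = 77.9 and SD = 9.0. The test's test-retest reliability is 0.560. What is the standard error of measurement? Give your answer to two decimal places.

5.97

SEM = SD · √(1 − ρ) = 9.0 × √0.440 = 9.0 × 0.6633 = 5.970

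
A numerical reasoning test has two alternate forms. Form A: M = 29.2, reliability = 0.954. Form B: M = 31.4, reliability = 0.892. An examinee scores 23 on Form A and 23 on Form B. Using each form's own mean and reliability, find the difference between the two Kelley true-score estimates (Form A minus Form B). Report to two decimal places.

-0.62

T̂_A = 0.954(23) + 0.046(29.2) = 23.2852
T̂_B = 0.892(23) + 0.108(31.4) = 23.9072
T̂_A − T̂_B = -0.6220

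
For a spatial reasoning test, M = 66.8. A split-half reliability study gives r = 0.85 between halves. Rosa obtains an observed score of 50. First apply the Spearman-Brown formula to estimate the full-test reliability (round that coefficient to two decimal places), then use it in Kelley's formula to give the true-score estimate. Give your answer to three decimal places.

51.344

Spearman-Brown: ρ = 2r/(1 + r) = 2(0.85)/(1 + 0.85) = 1.700/1.85 = 0.9189 → 0.92
T̂ = 0.92(50) + 0.08(66.8) = 46.00 + 5.344 = 51.3440 → 51.344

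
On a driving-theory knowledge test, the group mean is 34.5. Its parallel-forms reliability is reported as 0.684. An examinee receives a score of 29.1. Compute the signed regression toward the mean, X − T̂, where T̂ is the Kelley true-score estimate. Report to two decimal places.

T̂ = 0.684(29.1) + 0.316(34.5) = 19.9044 + 10.9020 = 30.8064 → 30.806
X − T̂ = 29.1 − 30.806 = -1.706 → -1.71

-1.71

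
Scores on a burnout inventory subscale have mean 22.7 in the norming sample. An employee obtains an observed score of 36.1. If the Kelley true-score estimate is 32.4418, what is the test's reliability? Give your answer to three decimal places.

T̂ = ρX + (1 − ρ)μ  ⇒  T̂ − μ = ρ(X − μ)
ρ = (T̂ − μ)/(X − μ) = (32.4418 − 22.7) / (36.1 − 22.7) = 9.7418 / 13.4 = 0.72700

0.727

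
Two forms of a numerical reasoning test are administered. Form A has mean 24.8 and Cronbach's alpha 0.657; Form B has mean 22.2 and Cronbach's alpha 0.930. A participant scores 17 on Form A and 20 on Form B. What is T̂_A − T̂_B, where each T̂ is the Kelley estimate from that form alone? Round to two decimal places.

T̂_A = 0.657(17) + 0.343(24.8) = 19.6754
T̂_B = 0.930(20) + 0.070(22.2) = 20.1540
T̂_A − T̂_B = -0.4786

-0.48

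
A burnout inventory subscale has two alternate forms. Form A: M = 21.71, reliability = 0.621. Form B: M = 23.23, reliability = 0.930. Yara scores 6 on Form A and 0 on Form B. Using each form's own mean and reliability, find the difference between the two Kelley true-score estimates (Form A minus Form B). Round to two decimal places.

10.33

T̂_A = 0.621(6) + 0.379(21.71) = 11.9541
T̂_B = 0.930(0) + 0.070(23.23) = 1.6261
T̂_A − T̂_B = 10.3280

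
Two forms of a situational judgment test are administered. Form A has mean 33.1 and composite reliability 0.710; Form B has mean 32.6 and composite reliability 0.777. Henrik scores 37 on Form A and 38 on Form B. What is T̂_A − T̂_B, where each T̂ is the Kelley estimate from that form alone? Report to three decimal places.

T̂_A = 0.710(37) + 0.290(33.1) = 35.86900
T̂_B = 0.777(38) + 0.223(32.6) = 36.79580
T̂_A − T̂_B = -0.92680

-0.927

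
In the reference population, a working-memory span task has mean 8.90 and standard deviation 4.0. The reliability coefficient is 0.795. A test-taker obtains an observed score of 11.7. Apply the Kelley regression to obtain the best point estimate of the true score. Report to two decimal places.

Kelley's formula gives T̂ = 0.795·11.7 + 0.205·8.90 = 9.3015 + 1.82450 = 11.126.

11.13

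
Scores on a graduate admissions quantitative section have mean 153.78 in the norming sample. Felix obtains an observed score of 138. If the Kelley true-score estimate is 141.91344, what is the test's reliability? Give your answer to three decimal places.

0.752

T̂ = ρX + (1 − ρ)μ  ⇒  T̂ − μ = ρ(X − μ)
ρ = (T̂ − μ)/(X − μ) = (141.91344 − 153.78) / (138 − 153.78) = -11.86656 / -15.78 = 0.75200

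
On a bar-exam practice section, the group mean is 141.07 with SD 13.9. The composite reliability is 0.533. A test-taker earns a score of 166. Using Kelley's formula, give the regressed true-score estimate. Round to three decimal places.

Kelley's formula gives T̂ = 0.533·166 + 0.467·141.07 = 88.478 + 65.87969 = 154.3577.

154.358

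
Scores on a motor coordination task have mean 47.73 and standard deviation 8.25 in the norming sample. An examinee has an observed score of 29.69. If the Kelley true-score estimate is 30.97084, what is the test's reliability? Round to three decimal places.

T̂ = ρX + (1 − ρ)μ  ⇒  T̂ − μ = ρ(X − μ)
ρ = (T̂ − μ)/(X − μ) = (30.97084 − 47.73) / (29.69 − 47.73) = -16.75916 / -18.04 = 0.92900

0.929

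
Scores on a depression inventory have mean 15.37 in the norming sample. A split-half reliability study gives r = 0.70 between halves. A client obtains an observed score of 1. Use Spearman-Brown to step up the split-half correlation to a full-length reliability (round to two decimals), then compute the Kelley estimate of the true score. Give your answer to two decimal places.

Spearman-Brown: ρ = 2r/(1 + r) = 2(0.70)/(1 + 0.70) = 1.400/1.70 = 0.8235 → 0.82
T̂ = ρX + (1 − ρ)μ
  = 0.82 × 1 + 0.18 × 15.37
  = 0.82 + 2.7666
  = 3.587
  ≈ 3.59

3.59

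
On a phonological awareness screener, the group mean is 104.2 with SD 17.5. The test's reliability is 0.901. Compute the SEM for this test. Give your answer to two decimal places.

5.51

SEM = SD · √(1 − ρ) = 17.5 × √0.099 = 17.5 × 0.3146 = 5.506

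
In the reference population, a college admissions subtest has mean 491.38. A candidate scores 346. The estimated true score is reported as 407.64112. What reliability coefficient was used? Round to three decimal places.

T̂ = ρX + (1 − ρ)μ  ⇒  T̂ − μ = ρ(X − μ)
ρ = (T̂ − μ)/(X − μ) = (407.64112 − 491.38) / (346 − 491.38) = -83.73888 / -145.38 = 0.57600

0.576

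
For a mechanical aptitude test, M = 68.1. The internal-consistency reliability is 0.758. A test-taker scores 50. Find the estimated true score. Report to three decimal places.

T̂ = 0.758(50) + 0.242(68.1) = 37.900 + 16.4802 = 54.3802 → 54.380

54.380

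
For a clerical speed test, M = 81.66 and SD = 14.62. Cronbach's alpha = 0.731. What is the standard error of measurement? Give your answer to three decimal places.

7.583

SEM = SD · √(1 − ρ) = 14.62 × √0.269 = 14.62 × 0.5187 = 7.5827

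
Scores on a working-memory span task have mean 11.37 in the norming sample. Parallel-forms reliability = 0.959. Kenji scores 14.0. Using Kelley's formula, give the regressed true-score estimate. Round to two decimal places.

T̂ = ρX + (1 − ρ)μ
  = 0.959 × 14.0 + 0.041 × 11.37
  = 13.4260 + 0.46617
  = 13.892
  ≈ 13.89

13.89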